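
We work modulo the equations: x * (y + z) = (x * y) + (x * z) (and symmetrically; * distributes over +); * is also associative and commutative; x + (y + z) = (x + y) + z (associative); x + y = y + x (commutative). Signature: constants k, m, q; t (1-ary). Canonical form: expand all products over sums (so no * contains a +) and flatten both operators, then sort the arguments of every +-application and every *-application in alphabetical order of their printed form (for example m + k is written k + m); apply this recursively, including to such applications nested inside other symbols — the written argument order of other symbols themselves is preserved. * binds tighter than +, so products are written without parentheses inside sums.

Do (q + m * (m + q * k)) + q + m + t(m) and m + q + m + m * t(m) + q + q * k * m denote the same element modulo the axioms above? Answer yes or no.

Left:  (q + m * (m + q * k)) + q + m + t(m)
  Expand:  q + m * m + k * m * q + q + m + t(m)
  Sort arguments:  k * m * q + m + m * m + q + q + t(m)
Right:  m + q + m + m * t(m) + q + q * k * m
  Un-nest:  m + q + m + m * t(m) + q + k * m * q
  Sort arguments:  k * m * q + m + m + m * t(m) + q + q

Answer: no — k * m * q + m + m * m + q + q + t(m) vs k * m * q + m + m + m * t(m) + q + q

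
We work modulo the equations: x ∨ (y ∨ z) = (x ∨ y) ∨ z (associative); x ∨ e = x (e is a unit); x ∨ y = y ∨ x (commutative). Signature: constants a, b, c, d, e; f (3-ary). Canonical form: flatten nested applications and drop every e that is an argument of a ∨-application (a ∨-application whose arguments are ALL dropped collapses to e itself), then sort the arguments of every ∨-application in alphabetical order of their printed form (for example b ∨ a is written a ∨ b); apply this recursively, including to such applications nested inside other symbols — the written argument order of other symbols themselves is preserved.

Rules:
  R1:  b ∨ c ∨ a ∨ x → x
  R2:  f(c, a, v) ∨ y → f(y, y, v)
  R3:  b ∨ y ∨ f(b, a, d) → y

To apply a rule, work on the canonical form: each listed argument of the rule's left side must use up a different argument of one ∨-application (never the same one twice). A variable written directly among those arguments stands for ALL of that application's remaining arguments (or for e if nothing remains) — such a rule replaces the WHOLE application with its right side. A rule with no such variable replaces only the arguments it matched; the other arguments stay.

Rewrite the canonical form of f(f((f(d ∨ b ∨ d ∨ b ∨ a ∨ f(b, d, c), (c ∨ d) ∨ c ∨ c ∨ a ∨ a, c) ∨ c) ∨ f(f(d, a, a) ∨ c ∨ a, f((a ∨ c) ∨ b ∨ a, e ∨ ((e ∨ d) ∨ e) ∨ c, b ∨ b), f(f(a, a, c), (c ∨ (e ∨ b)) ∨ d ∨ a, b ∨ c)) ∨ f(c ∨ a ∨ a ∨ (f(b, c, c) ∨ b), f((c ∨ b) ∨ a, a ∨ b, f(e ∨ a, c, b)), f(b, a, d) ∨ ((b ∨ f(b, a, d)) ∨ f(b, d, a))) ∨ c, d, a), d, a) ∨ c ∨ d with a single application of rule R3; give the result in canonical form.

Answer: c ∨ d ∨ f(f(c ∨ c ∨ f(a ∨ a ∨ b ∨ c ∨ f(b, c, c), f(a ∨ b ∨ c, a ∨ b, f(a, c, b)), f(b, a, d) ∨ f(b, d, a)) ∨ f(a ∨ b ∨ b ∨ d ∨ d ∨ f(b, d, c), a ∨ a ∨ c ∨ c ∨ c ∨ d, c) ∨ f(a ∨ c ∨ f(d, a, a), f(a ∨ a ∨ b ∨ c, c ∨ d, b ∨ b), f(f(a, a, c), a ∨ b ∨ c ∨ d, b ∨ c)), d, a), d, a)

Derivation:
Canonical form:  c ∨ d ∨ f(f(c ∨ c ∨ f(a ∨ a ∨ b ∨ c ∨ f(b, c, c), f(a ∨ b ∨ c, a ∨ b, f(a, c, b)), b ∨ f(b, a, d) ∨ f(b, a, d) ∨ f(b, d, a)) ∨ f(a ∨ b ∨ b ∨ d ∨ d ∨ f(b, d, c), a ∨ a ∨ c ∨ c ∨ c ∨ d, c) ∨ f(a ∨ c ∨ f(d, a, a), f(a ∨ a ∨ b ∨ c, c ∨ d, b ∨ b), f(f(a, a, c), a ∨ b ∨ c ∨ d, b ∨ c)), d, a), d, a)
Apply R3:  consuming b, f(b, a, d);  y := f(b, a, d) ∨ f(b, d, a)
The variable takes the whole remainder — replace the entire application.
Giving:  c ∨ d ∨ f(f(c ∨ c ∨ f(a ∨ a ∨ b ∨ c ∨ f(b, c, c), f(a ∨ b ∨ c, a ∨ b, f(a, c, b)), f(b, a, d) ∨ f(b, d, a)) ∨ f(a ∨ b ∨ b ∨ d ∨ d ∨ f(b, d, c), a ∨ a ∨ c ∨ c ∨ c ∨ d, c) ∨ f(a ∨ c ∨ f(d, a, a), f(a ∨ a ∨ b ∨ c, c ∨ d, b ∨ b), f(f(a, a, c), a ∨ b ∨ c ∨ d, b ∨ c)), d, a), d, a)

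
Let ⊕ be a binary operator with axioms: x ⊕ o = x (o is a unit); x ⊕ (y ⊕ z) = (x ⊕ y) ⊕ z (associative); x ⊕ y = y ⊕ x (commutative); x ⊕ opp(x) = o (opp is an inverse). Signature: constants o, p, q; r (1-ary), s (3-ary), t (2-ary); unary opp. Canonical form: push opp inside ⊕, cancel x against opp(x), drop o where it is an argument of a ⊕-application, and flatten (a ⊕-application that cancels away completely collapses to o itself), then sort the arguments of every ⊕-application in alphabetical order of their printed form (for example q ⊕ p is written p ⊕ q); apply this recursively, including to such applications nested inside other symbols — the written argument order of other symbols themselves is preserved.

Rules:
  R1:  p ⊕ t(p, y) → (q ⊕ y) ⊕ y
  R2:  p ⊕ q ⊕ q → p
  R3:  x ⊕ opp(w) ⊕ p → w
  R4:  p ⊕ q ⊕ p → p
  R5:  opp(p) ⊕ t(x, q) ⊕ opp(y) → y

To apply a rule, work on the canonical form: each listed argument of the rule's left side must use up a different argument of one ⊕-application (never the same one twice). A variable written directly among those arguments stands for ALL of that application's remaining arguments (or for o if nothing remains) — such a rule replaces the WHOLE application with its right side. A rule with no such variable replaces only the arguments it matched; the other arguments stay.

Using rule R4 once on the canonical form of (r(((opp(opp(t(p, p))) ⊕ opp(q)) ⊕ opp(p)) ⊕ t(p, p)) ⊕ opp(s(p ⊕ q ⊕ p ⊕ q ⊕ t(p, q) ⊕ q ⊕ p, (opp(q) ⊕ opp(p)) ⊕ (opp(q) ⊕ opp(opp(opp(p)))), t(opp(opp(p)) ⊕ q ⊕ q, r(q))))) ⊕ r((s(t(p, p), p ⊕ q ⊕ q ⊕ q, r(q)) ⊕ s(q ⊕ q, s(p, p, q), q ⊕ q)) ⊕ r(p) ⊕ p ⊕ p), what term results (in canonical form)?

Canonical form:  opp(s(p ⊕ p ⊕ p ⊕ q ⊕ q ⊕ q ⊕ t(p, q), opp(p) ⊕ opp(p) ⊕ opp(q) ⊕ opp(q), t(p ⊕ q ⊕ q, r(q)))) ⊕ r(opp(p) ⊕ opp(q) ⊕ t(p, p) ⊕ t(p, p)) ⊕ r(p ⊕ p ⊕ r(p) ⊕ s(q ⊕ q, s(p, p, q), q ⊕ q) ⊕ s(t(p, p), p ⊕ q ⊕ q ⊕ q, r(q)))
R4 matches:  uses p, p, q
New term:  opp(s(p ⊕ p ⊕ q ⊕ q ⊕ t(p, q), opp(p) ⊕ opp(p) ⊕ opp(q) ⊕ opp(q), t(p ⊕ q ⊕ q, r(q)))) ⊕ r(opp(p) ⊕ opp(q) ⊕ t(p, p) ⊕ t(p, p)) ⊕ r(p ⊕ p ⊕ r(p) ⊕ s(q ⊕ q, s(p, p, q), q ⊕ q) ⊕ s(t(p, p), p ⊕ q ⊕ q ⊕ q, r(q)))

Answer: opp(s(p ⊕ p ⊕ q ⊕ q ⊕ t(p, q), opp(p) ⊕ opp(p) ⊕ opp(q) ⊕ opp(q), t(p ⊕ q ⊕ q, r(q)))) ⊕ r(opp(p) ⊕ opp(q) ⊕ t(p, p) ⊕ t(p, p)) ⊕ r(p ⊕ p ⊕ r(p) ⊕ s(q ⊕ q, s(p, p, q), q ⊕ q) ⊕ s(t(p, p), p ⊕ q ⊕ q ⊕ q, r(q)))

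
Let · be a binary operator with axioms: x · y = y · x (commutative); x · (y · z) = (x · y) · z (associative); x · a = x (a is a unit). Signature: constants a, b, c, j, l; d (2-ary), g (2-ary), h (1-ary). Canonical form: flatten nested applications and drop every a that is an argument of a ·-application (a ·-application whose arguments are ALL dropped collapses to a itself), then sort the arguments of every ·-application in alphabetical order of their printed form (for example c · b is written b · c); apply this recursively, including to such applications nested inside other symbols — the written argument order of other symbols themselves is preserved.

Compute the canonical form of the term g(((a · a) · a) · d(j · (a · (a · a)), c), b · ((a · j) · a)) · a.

Answer: g(d(j, c), b · j)

Derivation:
Simplify inside:  g(((a · a) · a) · d(j · (a · (a · a)), c), b · ((a · j) · a))  →  g(d(j, c), b · j)
Units out:  drop a
Sort:  g(d(j, c), b · j)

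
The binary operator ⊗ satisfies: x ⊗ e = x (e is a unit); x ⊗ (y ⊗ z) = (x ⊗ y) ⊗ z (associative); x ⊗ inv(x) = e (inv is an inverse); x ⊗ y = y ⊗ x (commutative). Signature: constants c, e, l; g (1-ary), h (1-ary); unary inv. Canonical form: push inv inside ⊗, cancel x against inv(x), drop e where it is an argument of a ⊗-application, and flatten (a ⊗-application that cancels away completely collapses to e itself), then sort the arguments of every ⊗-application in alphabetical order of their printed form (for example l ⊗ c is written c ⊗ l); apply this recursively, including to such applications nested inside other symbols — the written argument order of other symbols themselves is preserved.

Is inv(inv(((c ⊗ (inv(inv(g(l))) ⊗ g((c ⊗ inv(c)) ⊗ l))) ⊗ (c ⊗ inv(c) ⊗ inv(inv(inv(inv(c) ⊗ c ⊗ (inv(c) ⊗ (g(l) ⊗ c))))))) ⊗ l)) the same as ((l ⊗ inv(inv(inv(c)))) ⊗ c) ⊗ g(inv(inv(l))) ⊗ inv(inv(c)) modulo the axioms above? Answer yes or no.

Answer: yes — both canonical forms are c ⊗ g(l) ⊗ l

Derivation:
Left:  inv(inv(((c ⊗ (inv(inv(g(l))) ⊗ g((c ⊗ inv(c)) ⊗ l))) ⊗ (c ⊗ inv(c) ⊗ inv(inv(inv(inv(c) ⊗ c ⊗ (inv(c) ⊗ (g(l) ⊗ c))))))) ⊗ l))
  Push inv inside:  distribute inv over ⊗ and collapse double inv
  Combine occurrences:  c ⊗ g(l) ⊗ l
Right:  ((l ⊗ inv(inv(inv(c)))) ⊗ c) ⊗ g(inv(inv(l))) ⊗ inv(inv(c))
  Push inv inside:  distribute inv over ⊗ and collapse double inv
  Collect terms:  l ⊗ c ⊗ g(l)
  Order the arguments:  c ⊗ g(l) ⊗ l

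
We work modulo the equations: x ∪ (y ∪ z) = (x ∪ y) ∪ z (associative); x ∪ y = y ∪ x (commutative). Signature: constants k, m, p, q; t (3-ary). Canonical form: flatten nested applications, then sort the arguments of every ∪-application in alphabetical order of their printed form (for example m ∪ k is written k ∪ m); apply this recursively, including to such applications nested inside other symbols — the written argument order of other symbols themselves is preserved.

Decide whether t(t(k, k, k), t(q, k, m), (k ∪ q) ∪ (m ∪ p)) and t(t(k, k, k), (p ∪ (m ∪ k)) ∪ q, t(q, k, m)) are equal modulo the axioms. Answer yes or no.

Answer: no — t(t(k, k, k), t(q, k, m), k ∪ m ∪ p ∪ q) vs t(t(k, k, k), k ∪ m ∪ p ∪ q, t(q, k, m))

Derivation:
Left:  t(t(k, k, k), t(q, k, m), (k ∪ q) ∪ (m ∪ p))
  Descend into:  (k ∪ q) ∪ (m ∪ p)
  Un-nest:  k ∪ q ∪ m ∪ p
  Sort:  k ∪ m ∪ p ∪ q
  Reassemble:  t(t(k, k, k), t(q, k, m), k ∪ m ∪ p ∪ q)
Right:  t(t(k, k, k), (p ∪ (m ∪ k)) ∪ q, t(q, k, m))
  Focus inside:  (p ∪ (m ∪ k)) ∪ q
  Flatten:  p ∪ m ∪ k ∪ q
  Sort arguments:  k ∪ m ∪ p ∪ q
  Rebuild:  t(t(k, k, k), k ∪ m ∪ p ∪ q, t(q, k, m))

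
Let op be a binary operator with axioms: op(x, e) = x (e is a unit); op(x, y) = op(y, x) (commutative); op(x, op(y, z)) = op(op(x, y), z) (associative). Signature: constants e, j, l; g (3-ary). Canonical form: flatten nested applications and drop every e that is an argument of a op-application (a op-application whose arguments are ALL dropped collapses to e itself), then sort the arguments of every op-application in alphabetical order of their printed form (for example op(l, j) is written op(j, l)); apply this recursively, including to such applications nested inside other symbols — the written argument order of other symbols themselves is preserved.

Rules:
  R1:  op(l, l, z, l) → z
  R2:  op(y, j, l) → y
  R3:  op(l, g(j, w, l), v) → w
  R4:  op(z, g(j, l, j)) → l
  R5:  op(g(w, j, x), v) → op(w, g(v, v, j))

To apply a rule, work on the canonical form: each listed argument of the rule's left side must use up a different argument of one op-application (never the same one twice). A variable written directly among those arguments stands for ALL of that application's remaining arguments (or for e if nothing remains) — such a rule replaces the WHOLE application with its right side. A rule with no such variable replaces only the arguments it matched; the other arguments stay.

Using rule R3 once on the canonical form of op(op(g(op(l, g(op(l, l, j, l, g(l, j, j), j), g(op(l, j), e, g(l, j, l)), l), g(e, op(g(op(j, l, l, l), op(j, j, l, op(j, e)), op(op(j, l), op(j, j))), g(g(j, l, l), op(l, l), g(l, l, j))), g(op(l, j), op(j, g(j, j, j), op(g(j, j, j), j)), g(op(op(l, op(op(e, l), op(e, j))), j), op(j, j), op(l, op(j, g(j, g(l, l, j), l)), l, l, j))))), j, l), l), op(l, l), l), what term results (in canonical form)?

Canonical form:  op(g(op(g(e, op(g(g(j, l, l), op(l, l), g(l, l, j)), g(op(j, l, l, l), op(j, j, j, l), op(j, j, j, l))), g(op(j, l), op(g(j, j, j), g(j, j, j), j, j), g(op(j, j, l, l), op(j, j), op(g(j, g(l, l, j), l), j, j, l, l, l)))), g(op(g(l, j, j), j, j, l, l, l), g(op(j, l), e, g(l, j, l)), l), l), j, l), l, l, l, l)
Match R3:  consume g(j, g(l, l, j), l), l;  v := op(j, j, l, l), w := g(l, l, j)
The variable takes the whole remainder — replace the entire application.
Result:  op(g(op(g(e, op(g(g(j, l, l), op(l, l), g(l, l, j)), g(op(j, l, l, l), op(j, j, j, l), op(j, j, j, l))), g(op(j, l), op(g(j, j, j), g(j, j, j), j, j), g(op(j, j, l, l), op(j, j), g(l, l, j)))), g(op(g(l, j, j), j, j, l, l, l), g(op(j, l), e, g(l, j, l)), l), l), j, l), l, l, l, l)

Answer: op(g(op(g(e, op(g(g(j, l, l), op(l, l), g(l, l, j)), g(op(j, l, l, l), op(j, j, j, l), op(j, j, j, l))), g(op(j, l), op(g(j, j, j), g(j, j, j), j, j), g(op(j, j, l, l), op(j, j), g(l, l, j)))), g(op(g(l, j, j), j, j, l, l, l), g(op(j, l), e, g(l, j, l)), l), l), j, l), l, l, l, l)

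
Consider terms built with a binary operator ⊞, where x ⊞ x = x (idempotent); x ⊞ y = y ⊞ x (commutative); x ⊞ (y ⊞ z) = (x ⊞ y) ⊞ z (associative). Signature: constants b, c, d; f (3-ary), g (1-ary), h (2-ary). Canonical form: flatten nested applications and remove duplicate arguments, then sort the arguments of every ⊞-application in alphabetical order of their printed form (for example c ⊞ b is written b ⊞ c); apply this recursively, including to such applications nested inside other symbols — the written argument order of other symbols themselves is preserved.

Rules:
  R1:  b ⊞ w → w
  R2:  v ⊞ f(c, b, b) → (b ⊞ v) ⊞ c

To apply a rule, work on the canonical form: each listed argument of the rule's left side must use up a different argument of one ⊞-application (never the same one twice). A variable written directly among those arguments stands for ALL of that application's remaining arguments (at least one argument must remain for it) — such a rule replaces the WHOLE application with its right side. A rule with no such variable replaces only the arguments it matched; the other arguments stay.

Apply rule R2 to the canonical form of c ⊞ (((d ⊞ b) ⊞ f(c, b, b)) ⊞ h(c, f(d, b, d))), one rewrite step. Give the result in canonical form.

Canonical form:  b ⊞ c ⊞ d ⊞ f(c, b, b) ⊞ h(c, f(d, b, d))
Match R2:  consume f(c, b, b);  v := b ⊞ c ⊞ d ⊞ h(c, f(d, b, d))
Every leftover argument binds to the variable; the entire application is replaced.
New term:  b ⊞ c ⊞ d ⊞ h(c, f(d, b, d))

Answer: b ⊞ c ⊞ d ⊞ h(c, f(d, b, d))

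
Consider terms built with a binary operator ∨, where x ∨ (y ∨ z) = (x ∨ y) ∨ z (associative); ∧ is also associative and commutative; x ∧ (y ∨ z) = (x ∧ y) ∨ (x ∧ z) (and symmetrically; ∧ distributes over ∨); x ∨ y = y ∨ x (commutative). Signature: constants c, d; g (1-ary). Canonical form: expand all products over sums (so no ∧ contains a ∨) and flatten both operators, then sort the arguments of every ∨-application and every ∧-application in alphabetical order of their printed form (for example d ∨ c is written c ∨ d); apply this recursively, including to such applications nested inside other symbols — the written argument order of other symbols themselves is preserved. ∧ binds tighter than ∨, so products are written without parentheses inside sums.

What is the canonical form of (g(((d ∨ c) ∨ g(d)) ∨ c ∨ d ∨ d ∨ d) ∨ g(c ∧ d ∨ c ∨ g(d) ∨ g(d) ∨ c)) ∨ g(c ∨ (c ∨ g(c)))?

Flatten:  g(c ∨ c ∨ d ∨ d ∨ d ∨ d ∨ g(d)) ∨ g(c ∨ c ∨ c ∧ d ∨ g(d) ∨ g(d)) ∨ g(c ∨ c ∨ g(c))
Order the arguments:  g(c ∨ c ∨ c ∧ d ∨ g(d) ∨ g(d)) ∨ g(c ∨ c ∨ d ∨ d ∨ d ∨ d ∨ g(d)) ∨ g(c ∨ c ∨ g(c))

Answer: g(c ∨ c ∨ c ∧ d ∨ g(d) ∨ g(d)) ∨ g(c ∨ c ∨ d ∨ d ∨ d ∨ d ∨ g(d)) ∨ g(c ∨ c ∨ g(c))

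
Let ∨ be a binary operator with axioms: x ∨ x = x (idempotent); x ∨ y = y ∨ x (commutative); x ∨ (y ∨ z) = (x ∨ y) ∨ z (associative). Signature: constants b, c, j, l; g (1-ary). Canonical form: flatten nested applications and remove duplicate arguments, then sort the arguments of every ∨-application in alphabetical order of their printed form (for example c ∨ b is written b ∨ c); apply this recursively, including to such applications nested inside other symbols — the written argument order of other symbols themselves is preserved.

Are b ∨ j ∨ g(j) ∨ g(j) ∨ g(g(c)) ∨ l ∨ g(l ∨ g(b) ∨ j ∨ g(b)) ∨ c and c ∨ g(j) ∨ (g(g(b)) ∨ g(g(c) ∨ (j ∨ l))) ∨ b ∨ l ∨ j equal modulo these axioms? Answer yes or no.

Left:  b ∨ j ∨ g(j) ∨ g(j) ∨ g(g(c)) ∨ l ∨ g(l ∨ g(b) ∨ j ∨ g(b)) ∨ c
  Simplify inside:  g(l ∨ g(b) ∨ j ∨ g(b))  →  g(g(b) ∨ j ∨ l)
  Drop duplicates:  drop duplicate g(j)
  Sort arguments:  b ∨ c ∨ g(g(b) ∨ j ∨ l) ∨ g(g(c)) ∨ g(j) ∨ j ∨ l
Right:  c ∨ g(j) ∨ (g(g(b)) ∨ g(g(c) ∨ (j ∨ l))) ∨ b ∨ l ∨ j
  Merge nested applications:  c ∨ g(j) ∨ g(g(b)) ∨ g(g(c) ∨ (j ∨ l)) ∨ b ∨ l ∨ j
  Canonicalize subterm:  g(g(c) ∨ (j ∨ l))  →  g(g(c) ∨ j ∨ l)
  Sort arguments:  b ∨ c ∨ g(g(b)) ∨ g(g(c) ∨ j ∨ l) ∨ g(j) ∨ j ∨ l

Answer: no — b ∨ c ∨ g(g(b) ∨ j ∨ l) ∨ g(g(c)) ∨ g(j) ∨ j ∨ l vs b ∨ c ∨ g(g(b)) ∨ g(g(c) ∨ j ∨ l) ∨ g(j) ∨ j ∨ l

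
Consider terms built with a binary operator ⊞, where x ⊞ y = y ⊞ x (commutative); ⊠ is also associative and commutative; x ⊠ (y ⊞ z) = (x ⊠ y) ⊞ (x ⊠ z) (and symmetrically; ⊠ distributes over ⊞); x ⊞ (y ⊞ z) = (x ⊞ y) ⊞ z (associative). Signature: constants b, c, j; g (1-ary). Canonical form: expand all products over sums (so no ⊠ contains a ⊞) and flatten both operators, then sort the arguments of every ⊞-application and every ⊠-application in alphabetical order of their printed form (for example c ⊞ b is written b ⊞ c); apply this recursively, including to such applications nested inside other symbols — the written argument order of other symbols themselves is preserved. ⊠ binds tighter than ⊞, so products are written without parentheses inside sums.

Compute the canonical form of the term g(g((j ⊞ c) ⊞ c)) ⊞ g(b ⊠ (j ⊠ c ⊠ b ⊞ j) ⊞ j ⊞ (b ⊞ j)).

Answer: g(b ⊞ b ⊠ b ⊠ c ⊠ j ⊞ b ⊠ j ⊞ j ⊞ j) ⊞ g(g(c ⊞ c ⊞ j))

Derivation:
Distribute:  g(g(c ⊞ c ⊞ j)) ⊞ g(b ⊞ b ⊠ b ⊠ c ⊠ j ⊞ b ⊠ j ⊞ j ⊞ j)
Order the arguments:  g(b ⊞ b ⊠ b ⊠ c ⊠ j ⊞ b ⊠ j ⊞ j ⊞ j) ⊞ g(g(c ⊞ c ⊞ j))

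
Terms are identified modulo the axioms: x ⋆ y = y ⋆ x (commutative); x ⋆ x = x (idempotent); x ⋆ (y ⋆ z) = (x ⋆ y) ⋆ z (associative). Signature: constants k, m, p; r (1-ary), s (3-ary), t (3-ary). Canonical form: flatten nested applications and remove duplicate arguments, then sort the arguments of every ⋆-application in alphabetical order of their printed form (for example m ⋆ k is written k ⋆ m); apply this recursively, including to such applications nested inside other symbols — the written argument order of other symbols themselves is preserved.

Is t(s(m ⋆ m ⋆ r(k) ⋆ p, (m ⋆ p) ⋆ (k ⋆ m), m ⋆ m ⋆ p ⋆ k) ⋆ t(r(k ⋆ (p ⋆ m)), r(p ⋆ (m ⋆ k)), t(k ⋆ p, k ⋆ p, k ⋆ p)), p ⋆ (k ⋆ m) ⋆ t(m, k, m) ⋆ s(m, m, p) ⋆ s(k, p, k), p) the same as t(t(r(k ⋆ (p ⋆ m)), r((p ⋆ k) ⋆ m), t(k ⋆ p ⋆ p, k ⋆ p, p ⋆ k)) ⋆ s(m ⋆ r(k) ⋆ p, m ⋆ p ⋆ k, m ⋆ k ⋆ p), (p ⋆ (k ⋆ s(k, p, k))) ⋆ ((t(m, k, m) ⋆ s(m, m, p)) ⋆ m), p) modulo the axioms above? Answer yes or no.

Left:  t(s(m ⋆ m ⋆ r(k) ⋆ p, (m ⋆ p) ⋆ (k ⋆ m), m ⋆ m ⋆ p ⋆ k) ⋆ t(r(k ⋆ (p ⋆ m)), r(p ⋆ (m ⋆ k)), t(k ⋆ p, k ⋆ p, k ⋆ p)), p ⋆ (k ⋆ m) ⋆ t(m, k, m) ⋆ s(m, m, p) ⋆ s(k, p, k), p)
  Work inside:  s(m ⋆ m ⋆ r(k) ⋆ p, (m ⋆ p) ⋆ (k ⋆ m), m ⋆ m ⋆ p ⋆ k) ⋆ t(r(k ⋆ (p ⋆ m)), r(p ⋆ (m ⋆ k)), t(k ⋆ p, k ⋆ p, k ⋆ p))
  Simplify inside:  s(m ⋆ m ⋆ r(k) ⋆ p, (m ⋆ p) ⋆ (k ⋆ m), m ⋆ m ⋆ p ⋆ k)  →  s(m ⋆ p ⋆ r(k), k ⋆ m ⋆ p, k ⋆ m ⋆ p)
  Canonicalize subterm:  t(r(k ⋆ (p ⋆ m)), r(p ⋆ (m ⋆ k)), t(k ⋆ p, k ⋆ p, k ⋆ p))  →  t(r(k ⋆ m ⋆ p), r(k ⋆ m ⋆ p), t(k ⋆ p, k ⋆ p, k ⋆ p))
  Sort:  s(m ⋆ p ⋆ r(k), k ⋆ m ⋆ p, k ⋆ m ⋆ p) ⋆ t(r(k ⋆ m ⋆ p), r(k ⋆ m ⋆ p), t(k ⋆ p, k ⋆ p, k ⋆ p))
  Rebuild:  t(s(m ⋆ p ⋆ r(k), k ⋆ m ⋆ p, k ⋆ m ⋆ p) ⋆ t(r(k ⋆ m ⋆ p), r(k ⋆ m ⋆ p), t(k ⋆ p, k ⋆ p, k ⋆ p)), k ⋆ m ⋆ p ⋆ s(k, p, k) ⋆ s(m, m, p) ⋆ t(m, k, m), p)
Right:  t(t(r(k ⋆ (p ⋆ m)), r((p ⋆ k) ⋆ m), t(k ⋆ p ⋆ p, k ⋆ p, p ⋆ k)) ⋆ s(m ⋆ r(k) ⋆ p, m ⋆ p ⋆ k, m ⋆ k ⋆ p), (p ⋆ (k ⋆ s(k, p, k))) ⋆ ((t(m, k, m) ⋆ s(m, m, p)) ⋆ m), p)
  Work inside:  t(r(k ⋆ (p ⋆ m)), r((p ⋆ k) ⋆ m), t(k ⋆ p ⋆ p, k ⋆ p, p ⋆ k)) ⋆ s(m ⋆ r(k) ⋆ p, m ⋆ p ⋆ k, m ⋆ k ⋆ p)
  Simplify inside:  t(r(k ⋆ (p ⋆ m)), r((p ⋆ k) ⋆ m), t(k ⋆ p ⋆ p, k ⋆ p, p ⋆ k))  →  t(r(k ⋆ m ⋆ p), r(k ⋆ m ⋆ p), t(k ⋆ p, k ⋆ p, k ⋆ p))
  Simplify inside:  s(m ⋆ r(k) ⋆ p, m ⋆ p ⋆ k, m ⋆ k ⋆ p)  →  s(m ⋆ p ⋆ r(k), k ⋆ m ⋆ p, k ⋆ m ⋆ p)
  Sort arguments:  s(m ⋆ p ⋆ r(k), k ⋆ m ⋆ p, k ⋆ m ⋆ p) ⋆ t(r(k ⋆ m ⋆ p), r(k ⋆ m ⋆ p), t(k ⋆ p, k ⋆ p, k ⋆ p))
  Reassemble:  t(s(m ⋆ p ⋆ r(k), k ⋆ m ⋆ p, k ⋆ m ⋆ p) ⋆ t(r(k ⋆ m ⋆ p), r(k ⋆ m ⋆ p), t(k ⋆ p, k ⋆ p, k ⋆ p)), k ⋆ m ⋆ p ⋆ s(k, p, k) ⋆ s(m, m, p) ⋆ t(m, k, m), p)

Answer: yes — both canonical forms are t(s(m ⋆ p ⋆ r(k), k ⋆ m ⋆ p, k ⋆ m ⋆ p) ⋆ t(r(k ⋆ m ⋆ p), r(k ⋆ m ⋆ p), t(k ⋆ p, k ⋆ p, k ⋆ p)), k ⋆ m ⋆ p ⋆ s(k, p, k) ⋆ s(m, m, p) ⋆ t(m, k, m), p)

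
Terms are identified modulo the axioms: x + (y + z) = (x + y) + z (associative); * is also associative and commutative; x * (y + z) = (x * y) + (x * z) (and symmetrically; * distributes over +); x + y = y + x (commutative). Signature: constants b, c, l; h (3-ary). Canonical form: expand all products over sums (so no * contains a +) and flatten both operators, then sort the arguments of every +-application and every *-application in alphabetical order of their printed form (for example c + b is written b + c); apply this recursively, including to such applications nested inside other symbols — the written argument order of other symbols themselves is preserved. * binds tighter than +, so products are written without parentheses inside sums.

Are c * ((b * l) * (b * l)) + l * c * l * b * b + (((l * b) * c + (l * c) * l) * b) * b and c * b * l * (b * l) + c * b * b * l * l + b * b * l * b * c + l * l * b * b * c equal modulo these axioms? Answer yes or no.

Answer: yes — both canonical forms are b * b * b * c * l + b * b * c * l * l + b * b * c * l * l + b * b * c * l * l

Derivation:
Left:  c * ((b * l) * (b * l)) + l * c * l * b * b + (((l * b) * c + (l * c) * l) * b) * b
  Expand:  b * b * c * l * l + b * b * c * l * l + b * b * b * c * l + b * b * c * l * l
  Sort:  b * b * b * c * l + b * b * c * l * l + b * b * c * l * l + b * b * c * l * l
Right:  c * b * l * (b * l) + c * b * b * l * l + b * b * l * b * c + l * l * b * b * c
  Flatten:  b * b * c * l * l + b * b * c * l * l + b * b * b * c * l + b * b * c * l * l
  Sort:  b * b * b * c * l + b * b * c * l * l + b * b * c * l * l + b * b * c * l * l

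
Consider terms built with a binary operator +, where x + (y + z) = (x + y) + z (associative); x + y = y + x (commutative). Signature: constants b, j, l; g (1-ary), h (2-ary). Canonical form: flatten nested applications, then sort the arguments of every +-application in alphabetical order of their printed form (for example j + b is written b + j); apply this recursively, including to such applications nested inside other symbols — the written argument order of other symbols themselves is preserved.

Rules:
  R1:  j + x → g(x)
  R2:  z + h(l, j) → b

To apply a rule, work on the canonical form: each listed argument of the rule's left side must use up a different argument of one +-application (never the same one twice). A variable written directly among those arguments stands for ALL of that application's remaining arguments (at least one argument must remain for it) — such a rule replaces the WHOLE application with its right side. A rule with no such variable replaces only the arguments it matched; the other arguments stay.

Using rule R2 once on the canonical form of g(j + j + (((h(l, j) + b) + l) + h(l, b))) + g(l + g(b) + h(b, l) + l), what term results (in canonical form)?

Canonical form:  g(b + h(l, b) + h(l, j) + j + j + l) + g(g(b) + h(b, l) + l + l)
Apply R2:  consuming h(l, j);  z := b + h(l, b) + j + j + l
The variable takes the whole remainder — replace the entire application.
New term:  g(b) + g(g(b) + h(b, l) + l + l)

Answer: g(b) + g(g(b) + h(b, l) + l + l)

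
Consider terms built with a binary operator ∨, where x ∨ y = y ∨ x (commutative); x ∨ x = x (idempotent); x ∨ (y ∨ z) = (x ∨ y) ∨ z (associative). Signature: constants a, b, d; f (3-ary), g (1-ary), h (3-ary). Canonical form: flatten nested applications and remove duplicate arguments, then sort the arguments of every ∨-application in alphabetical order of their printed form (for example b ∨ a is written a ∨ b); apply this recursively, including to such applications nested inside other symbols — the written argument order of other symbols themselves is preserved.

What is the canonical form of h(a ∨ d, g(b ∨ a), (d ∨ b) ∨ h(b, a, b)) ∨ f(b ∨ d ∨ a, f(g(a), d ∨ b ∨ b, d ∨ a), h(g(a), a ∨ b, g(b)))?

Answer: f(a ∨ b ∨ d, f(g(a), b ∨ d, a ∨ d), h(g(a), a ∨ b, g(b))) ∨ h(a ∨ d, g(a ∨ b), b ∨ d ∨ h(b, a, b))

Derivation:
Inside:  h(a ∨ d, g(b ∨ a), (d ∨ b) ∨ h(b, a, b))  →  h(a ∨ d, g(a ∨ b), b ∨ d ∨ h(b, a, b))
Canonicalize subterm:  f(b ∨ d ∨ a, f(g(a), d ∨ b ∨ b, d ∨ a), h(g(a), a ∨ b, g(b)))  →  f(a ∨ b ∨ d, f(g(a), b ∨ d, a ∨ d), h(g(a), a ∨ b, g(b)))
Sort arguments:  f(a ∨ b ∨ d, f(g(a), b ∨ d, a ∨ d), h(g(a), a ∨ b, g(b))) ∨ h(a ∨ d, g(a ∨ b), b ∨ d ∨ h(b, a, b))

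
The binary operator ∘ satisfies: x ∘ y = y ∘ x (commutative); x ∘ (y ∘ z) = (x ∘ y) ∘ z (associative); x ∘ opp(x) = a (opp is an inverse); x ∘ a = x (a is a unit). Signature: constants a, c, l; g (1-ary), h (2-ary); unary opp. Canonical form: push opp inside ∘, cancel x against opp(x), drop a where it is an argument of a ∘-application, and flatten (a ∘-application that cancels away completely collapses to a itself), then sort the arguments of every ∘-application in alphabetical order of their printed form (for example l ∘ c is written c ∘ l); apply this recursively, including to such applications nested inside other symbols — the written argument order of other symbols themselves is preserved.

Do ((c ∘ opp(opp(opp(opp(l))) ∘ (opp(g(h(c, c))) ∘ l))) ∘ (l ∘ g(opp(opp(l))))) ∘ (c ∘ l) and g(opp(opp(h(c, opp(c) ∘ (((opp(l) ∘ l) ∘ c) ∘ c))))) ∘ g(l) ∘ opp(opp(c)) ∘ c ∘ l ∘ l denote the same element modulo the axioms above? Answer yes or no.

Answer: yes — both canonical forms are c ∘ c ∘ g(h(c, c)) ∘ g(l) ∘ l ∘ l

Derivation:
Left:  ((c ∘ opp(opp(opp(opp(l))) ∘ (opp(g(h(c, c))) ∘ l))) ∘ (l ∘ g(opp(opp(l))))) ∘ (c ∘ l)
  Push opp inside:  distribute opp over ∘ and collapse double opp
  Collect:  c ∘ c ∘ l ∘ l ∘ g(h(c, c)) ∘ g(l)
  Order the arguments:  c ∘ c ∘ g(h(c, c)) ∘ g(l) ∘ l ∘ l
Right:  g(opp(opp(h(c, opp(c) ∘ (((opp(l) ∘ l) ∘ c) ∘ c))))) ∘ g(l) ∘ opp(opp(c)) ∘ c ∘ l ∘ l
  Push opp inside:  distribute opp over ∘ and collapse double opp
  Collect:  g(h(c, c)) ∘ g(l) ∘ c ∘ c ∘ l ∘ l
  Sort:  c ∘ c ∘ g(h(c, c)) ∘ g(l) ∘ l ∘ l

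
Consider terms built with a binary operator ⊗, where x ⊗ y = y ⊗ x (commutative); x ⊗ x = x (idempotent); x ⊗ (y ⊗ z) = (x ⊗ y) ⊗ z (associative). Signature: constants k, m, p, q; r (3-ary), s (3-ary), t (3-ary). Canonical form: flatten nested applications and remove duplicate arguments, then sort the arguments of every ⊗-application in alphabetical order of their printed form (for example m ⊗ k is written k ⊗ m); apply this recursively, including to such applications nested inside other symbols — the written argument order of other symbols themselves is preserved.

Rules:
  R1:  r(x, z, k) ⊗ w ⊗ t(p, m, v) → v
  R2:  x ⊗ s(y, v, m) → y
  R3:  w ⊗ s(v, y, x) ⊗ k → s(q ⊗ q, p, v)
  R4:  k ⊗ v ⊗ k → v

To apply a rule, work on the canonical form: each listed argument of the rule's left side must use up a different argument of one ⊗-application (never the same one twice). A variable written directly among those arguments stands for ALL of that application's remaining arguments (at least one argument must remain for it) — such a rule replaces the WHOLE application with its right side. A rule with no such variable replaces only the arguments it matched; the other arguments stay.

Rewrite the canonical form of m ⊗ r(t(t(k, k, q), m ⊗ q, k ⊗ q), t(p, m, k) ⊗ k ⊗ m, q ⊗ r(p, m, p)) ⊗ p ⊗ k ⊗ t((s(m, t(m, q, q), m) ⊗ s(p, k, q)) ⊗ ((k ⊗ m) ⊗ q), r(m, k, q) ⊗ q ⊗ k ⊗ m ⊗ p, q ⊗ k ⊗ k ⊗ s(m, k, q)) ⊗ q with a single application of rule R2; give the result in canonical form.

Canonical form:  k ⊗ m ⊗ p ⊗ q ⊗ r(t(t(k, k, q), m ⊗ q, k ⊗ q), k ⊗ m ⊗ t(p, m, k), q ⊗ r(p, m, p)) ⊗ t(k ⊗ m ⊗ q ⊗ s(m, t(m, q, q), m) ⊗ s(p, k, q), k ⊗ m ⊗ p ⊗ q ⊗ r(m, k, q), k ⊗ q ⊗ s(m, k, q))
Match R2:  consume s(m, t(m, q, q), m);  v := t(m, q, q), x := k ⊗ m ⊗ q ⊗ s(p, k, q), y := m
The extension variable absorbs all remaining arguments, so the whole application is rewritten.
Result:  k ⊗ m ⊗ p ⊗ q ⊗ r(t(t(k, k, q), m ⊗ q, k ⊗ q), k ⊗ m ⊗ t(p, m, k), q ⊗ r(p, m, p)) ⊗ t(m, k ⊗ m ⊗ p ⊗ q ⊗ r(m, k, q), k ⊗ q ⊗ s(m, k, q))

Answer: k ⊗ m ⊗ p ⊗ q ⊗ r(t(t(k, k, q), m ⊗ q, k ⊗ q), k ⊗ m ⊗ t(p, m, k), q ⊗ r(p, m, p)) ⊗ t(m, k ⊗ m ⊗ p ⊗ q ⊗ r(m, k, q), k ⊗ q ⊗ s(m, k, q))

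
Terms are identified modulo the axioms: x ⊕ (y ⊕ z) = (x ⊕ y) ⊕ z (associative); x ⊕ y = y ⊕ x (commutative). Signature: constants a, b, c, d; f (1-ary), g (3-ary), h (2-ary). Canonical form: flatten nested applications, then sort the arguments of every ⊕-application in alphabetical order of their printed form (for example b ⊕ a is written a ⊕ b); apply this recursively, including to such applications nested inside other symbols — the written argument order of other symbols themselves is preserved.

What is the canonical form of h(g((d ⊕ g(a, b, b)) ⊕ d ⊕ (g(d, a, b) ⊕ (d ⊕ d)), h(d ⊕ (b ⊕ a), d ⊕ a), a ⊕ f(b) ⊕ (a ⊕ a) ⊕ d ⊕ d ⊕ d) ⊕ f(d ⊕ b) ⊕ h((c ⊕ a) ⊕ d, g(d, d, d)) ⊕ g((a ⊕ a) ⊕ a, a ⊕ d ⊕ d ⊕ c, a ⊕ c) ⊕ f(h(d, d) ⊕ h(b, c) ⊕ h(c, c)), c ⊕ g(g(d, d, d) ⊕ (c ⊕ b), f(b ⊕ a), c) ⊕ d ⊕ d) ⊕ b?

Canonicalize subterm:  h(g((d ⊕ g(a, b, b)) ⊕ d ⊕ (g(d, a, b) ⊕ (d ⊕ d)), h(d ⊕ (b ⊕ a), d ⊕ a), a ⊕ f(b) ⊕ (a ⊕ a) ⊕ d ⊕ d ⊕ d) ⊕ f(d ⊕ b) ⊕ h((c ⊕ a) ⊕ d, g(d, d, d)) ⊕ g((a ⊕ a) ⊕ a, a ⊕ d ⊕ d ⊕ c, a ⊕ c) ⊕ f(h(d, d) ⊕ h(b, c) ⊕ h(c, c)), c ⊕ g(g(d, d, d) ⊕ (c ⊕ b), f(b ⊕ a), c) ⊕ d ⊕ d)  →  h(f(b ⊕ d) ⊕ f(h(b, c) ⊕ h(c, c) ⊕ h(d, d)) ⊕ g(a ⊕ a ⊕ a, a ⊕ c ⊕ d ⊕ d, a ⊕ c) ⊕ g(d ⊕ d ⊕ d ⊕ d ⊕ g(a, b, b) ⊕ g(d, a, b), h(a ⊕ b ⊕ d, a ⊕ d), a ⊕ a ⊕ a ⊕ d ⊕ d ⊕ d ⊕ f(b)) ⊕ h(a ⊕ c ⊕ d, g(d, d, d)), c ⊕ d ⊕ d ⊕ g(b ⊕ c ⊕ g(d, d, d), f(a ⊕ b), c))
Order the arguments:  b ⊕ h(f(b ⊕ d) ⊕ f(h(b, c) ⊕ h(c, c) ⊕ h(d, d)) ⊕ g(a ⊕ a ⊕ a, a ⊕ c ⊕ d ⊕ d, a ⊕ c) ⊕ g(d ⊕ d ⊕ d ⊕ d ⊕ g(a, b, b) ⊕ g(d, a, b), h(a ⊕ b ⊕ d, a ⊕ d), a ⊕ a ⊕ a ⊕ d ⊕ d ⊕ d ⊕ f(b)) ⊕ h(a ⊕ c ⊕ d, g(d, d, d)), c ⊕ d ⊕ d ⊕ g(b ⊕ c ⊕ g(d, d, d), f(a ⊕ b), c))

Answer: b ⊕ h(f(b ⊕ d) ⊕ f(h(b, c) ⊕ h(c, c) ⊕ h(d, d)) ⊕ g(a ⊕ a ⊕ a, a ⊕ c ⊕ d ⊕ d, a ⊕ c) ⊕ g(d ⊕ d ⊕ d ⊕ d ⊕ g(a, b, b) ⊕ g(d, a, b), h(a ⊕ b ⊕ d, a ⊕ d), a ⊕ a ⊕ a ⊕ d ⊕ d ⊕ d ⊕ f(b)) ⊕ h(a ⊕ c ⊕ d, g(d, d, d)), c ⊕ d ⊕ d ⊕ g(b ⊕ c ⊕ g(d, d, d), f(a ⊕ b), c))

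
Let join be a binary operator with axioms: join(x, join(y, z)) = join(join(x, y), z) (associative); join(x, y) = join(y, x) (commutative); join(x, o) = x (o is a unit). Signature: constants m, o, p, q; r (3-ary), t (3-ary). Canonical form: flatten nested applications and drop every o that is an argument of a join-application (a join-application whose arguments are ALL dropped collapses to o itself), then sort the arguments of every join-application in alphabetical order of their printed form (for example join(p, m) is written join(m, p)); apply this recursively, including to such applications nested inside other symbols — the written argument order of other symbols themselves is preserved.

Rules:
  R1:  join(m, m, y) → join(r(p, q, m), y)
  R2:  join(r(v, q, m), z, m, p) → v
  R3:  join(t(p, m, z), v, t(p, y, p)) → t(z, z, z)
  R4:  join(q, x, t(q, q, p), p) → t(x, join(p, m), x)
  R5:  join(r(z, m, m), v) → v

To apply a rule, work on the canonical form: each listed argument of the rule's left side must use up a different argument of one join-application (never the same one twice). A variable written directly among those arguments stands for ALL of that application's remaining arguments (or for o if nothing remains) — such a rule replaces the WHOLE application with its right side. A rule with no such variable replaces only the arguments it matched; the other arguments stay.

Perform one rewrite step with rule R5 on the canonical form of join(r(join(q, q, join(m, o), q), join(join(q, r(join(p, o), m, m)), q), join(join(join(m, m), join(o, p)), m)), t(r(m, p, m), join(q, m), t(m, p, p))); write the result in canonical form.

Answer: join(r(join(m, q, q, q), join(q, q), join(m, m, m, p)), t(r(m, p, m), join(m, q), t(m, p, p)))

Derivation:
Canonical form:  join(r(join(m, q, q, q), join(q, q, r(p, m, m)), join(m, m, m, p)), t(r(m, p, m), join(m, q), t(m, p, p)))
Match R5:  consume r(p, m, m);  v := join(q, q), z := p
Every leftover argument binds to the variable; the entire application is replaced.
New term:  join(r(join(m, q, q, q), join(q, q), join(m, m, m, p)), t(r(m, p, m), join(m, q), t(m, p, p)))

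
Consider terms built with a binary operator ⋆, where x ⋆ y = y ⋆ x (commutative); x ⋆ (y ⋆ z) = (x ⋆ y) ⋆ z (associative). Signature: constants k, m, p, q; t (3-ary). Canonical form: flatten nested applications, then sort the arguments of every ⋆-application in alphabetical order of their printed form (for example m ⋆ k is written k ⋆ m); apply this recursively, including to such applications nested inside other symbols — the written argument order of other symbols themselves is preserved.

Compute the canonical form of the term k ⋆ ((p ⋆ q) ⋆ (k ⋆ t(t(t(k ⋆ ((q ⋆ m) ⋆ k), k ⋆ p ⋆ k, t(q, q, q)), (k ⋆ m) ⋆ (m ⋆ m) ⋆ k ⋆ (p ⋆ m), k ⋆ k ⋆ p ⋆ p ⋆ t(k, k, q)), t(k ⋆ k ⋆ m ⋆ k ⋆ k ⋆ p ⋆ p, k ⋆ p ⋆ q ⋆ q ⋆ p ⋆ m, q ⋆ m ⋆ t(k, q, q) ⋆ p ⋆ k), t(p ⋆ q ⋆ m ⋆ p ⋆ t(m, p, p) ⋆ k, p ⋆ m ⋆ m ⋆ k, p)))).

Answer: k ⋆ k ⋆ p ⋆ q ⋆ t(t(t(k ⋆ k ⋆ m ⋆ q, k ⋆ k ⋆ p, t(q, q, q)), k ⋆ k ⋆ m ⋆ m ⋆ m ⋆ m ⋆ p, k ⋆ k ⋆ p ⋆ p ⋆ t(k, k, q)), t(k ⋆ k ⋆ k ⋆ k ⋆ m ⋆ p ⋆ p, k ⋆ m ⋆ p ⋆ p ⋆ q ⋆ q, k ⋆ m ⋆ p ⋆ q ⋆ t(k, q, q)), t(k ⋆ m ⋆ p ⋆ p ⋆ q ⋆ t(m, p, p), k ⋆ m ⋆ m ⋆ p, p))

Derivation:
Flatten:  k ⋆ p ⋆ q ⋆ k ⋆ t(t(t(k ⋆ ((q ⋆ m) ⋆ k), k ⋆ p ⋆ k, t(q, q, q)), (k ⋆ m) ⋆ (m ⋆ m) ⋆ k ⋆ (p ⋆ m), k ⋆ k ⋆ p ⋆ p ⋆ t(k, k, q)), t(k ⋆ k ⋆ m ⋆ k ⋆ k ⋆ p ⋆ p, k ⋆ p ⋆ q ⋆ q ⋆ p ⋆ m, q ⋆ m ⋆ t(k, q, q) ⋆ p ⋆ k), t(p ⋆ q ⋆ m ⋆ p ⋆ t(m, p, p) ⋆ k, p ⋆ m ⋆ m ⋆ k, p))
Simplify inside:  t(t(t(k ⋆ ((q ⋆ m) ⋆ k), k ⋆ p ⋆ k, t(q, q, q)), (k ⋆ m) ⋆ (m ⋆ m) ⋆ k ⋆ (p ⋆ m), k ⋆ k ⋆ p ⋆ p ⋆ t(k, k, q)), t(k ⋆ k ⋆ m ⋆ k ⋆ k ⋆ p ⋆ p, k ⋆ p ⋆ q ⋆ q ⋆ p ⋆ m, q ⋆ m ⋆ t(k, q, q) ⋆ p ⋆ k), t(p ⋆ q ⋆ m ⋆ p ⋆ t(m, p, p) ⋆ k, p ⋆ m ⋆ m ⋆ k, p))  →  t(t(t(k ⋆ k ⋆ m ⋆ q, k ⋆ k ⋆ p, t(q, q, q)), k ⋆ k ⋆ m ⋆ m ⋆ m ⋆ m ⋆ p, k ⋆ k ⋆ p ⋆ p ⋆ t(k, k, q)), t(k ⋆ k ⋆ k ⋆ k ⋆ m ⋆ p ⋆ p, k ⋆ m ⋆ p ⋆ p ⋆ q ⋆ q, k ⋆ m ⋆ p ⋆ q ⋆ t(k, q, q)), t(k ⋆ m ⋆ p ⋆ p ⋆ q ⋆ t(m, p, p), k ⋆ m ⋆ m ⋆ p, p))
Sort arguments:  k ⋆ k ⋆ p ⋆ q ⋆ t(t(t(k ⋆ k ⋆ m ⋆ q, k ⋆ k ⋆ p, t(q, q, q)), k ⋆ k ⋆ m ⋆ m ⋆ m ⋆ m ⋆ p, k ⋆ k ⋆ p ⋆ p ⋆ t(k, k, q)), t(k ⋆ k ⋆ k ⋆ k ⋆ m ⋆ p ⋆ p, k ⋆ m ⋆ p ⋆ p ⋆ q ⋆ q, k ⋆ m ⋆ p ⋆ q ⋆ t(k, q, q)), t(k ⋆ m ⋆ p ⋆ p ⋆ q ⋆ t(m, p, p), k ⋆ m ⋆ m ⋆ p, p))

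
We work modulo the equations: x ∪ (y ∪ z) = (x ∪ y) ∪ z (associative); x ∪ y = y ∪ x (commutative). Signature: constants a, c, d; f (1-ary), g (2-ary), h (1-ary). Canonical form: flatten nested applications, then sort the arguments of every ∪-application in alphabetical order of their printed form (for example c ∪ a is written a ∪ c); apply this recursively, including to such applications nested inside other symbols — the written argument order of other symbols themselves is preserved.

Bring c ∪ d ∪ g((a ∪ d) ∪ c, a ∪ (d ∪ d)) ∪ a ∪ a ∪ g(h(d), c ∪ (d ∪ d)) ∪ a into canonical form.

Inside:  g((a ∪ d) ∪ c, a ∪ (d ∪ d))  →  g(a ∪ c ∪ d, a ∪ d ∪ d)
Inside:  g(h(d), c ∪ (d ∪ d))  →  g(h(d), c ∪ d ∪ d)
Sort arguments:  a ∪ a ∪ a ∪ c ∪ d ∪ g(a ∪ c ∪ d, a ∪ d ∪ d) ∪ g(h(d), c ∪ d ∪ d)

Answer: a ∪ a ∪ a ∪ c ∪ d ∪ g(a ∪ c ∪ d, a ∪ d ∪ d) ∪ g(h(d), c ∪ d ∪ d)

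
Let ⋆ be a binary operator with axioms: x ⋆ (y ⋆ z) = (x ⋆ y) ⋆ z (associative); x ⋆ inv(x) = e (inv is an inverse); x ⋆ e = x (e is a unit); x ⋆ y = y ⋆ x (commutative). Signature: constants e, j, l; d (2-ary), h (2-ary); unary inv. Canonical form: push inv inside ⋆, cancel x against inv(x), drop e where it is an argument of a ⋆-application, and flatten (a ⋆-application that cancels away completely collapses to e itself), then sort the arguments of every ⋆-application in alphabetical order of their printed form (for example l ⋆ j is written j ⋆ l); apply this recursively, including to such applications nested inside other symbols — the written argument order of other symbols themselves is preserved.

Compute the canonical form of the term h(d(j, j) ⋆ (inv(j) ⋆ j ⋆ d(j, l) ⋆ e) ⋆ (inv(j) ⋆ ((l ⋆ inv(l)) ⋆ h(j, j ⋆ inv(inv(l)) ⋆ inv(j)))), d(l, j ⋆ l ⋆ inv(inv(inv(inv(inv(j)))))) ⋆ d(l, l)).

Answer: h(d(j, j) ⋆ d(j, l) ⋆ h(j, l) ⋆ inv(j), d(l, l) ⋆ d(l, l))

Derivation:
Descend into:  d(j, j) ⋆ (inv(j) ⋆ j ⋆ d(j, l) ⋆ e) ⋆ (inv(j) ⋆ ((l ⋆ inv(l)) ⋆ h(j, j ⋆ inv(inv(l)) ⋆ inv(j))))
Push inv inside:  distribute inv over ⋆ and collapse double inv
Inverses cancel:  l cancels
Collect:  d(j, j) ⋆ inv(j) ⋆ d(j, l) ⋆ h(j, l)
Order the arguments:  d(j, j) ⋆ d(j, l) ⋆ h(j, l) ⋆ inv(j)
Reassemble:  h(d(j, j) ⋆ d(j, l) ⋆ h(j, l) ⋆ inv(j), d(l, l) ⋆ d(l, l))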